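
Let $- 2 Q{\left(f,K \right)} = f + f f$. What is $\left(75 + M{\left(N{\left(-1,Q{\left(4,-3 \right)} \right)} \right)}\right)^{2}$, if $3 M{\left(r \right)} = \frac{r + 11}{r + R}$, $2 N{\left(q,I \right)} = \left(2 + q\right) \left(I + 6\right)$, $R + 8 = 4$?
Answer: $\frac{22201}{4} \approx 5550.3$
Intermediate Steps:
$R = -4$ ($R = -8 + 4 = -4$)
$Q{\left(f,K \right)} = - \frac{f}{2} - \frac{f^{2}}{2}$ ($Q{\left(f,K \right)} = - \frac{f + f f}{2} = - \frac{f + f^{2}}{2} = - \frac{f}{2} - \frac{f^{2}}{2}$)
$N{\left(q,I \right)} = \frac{\left(2 + q\right) \left(6 + I\right)}{2}$ ($N{\left(q,I \right)} = \frac{\left(2 + q\right) \left(I + 6\right)}{2} = \frac{\left(2 + q\right) \left(6 + I\right)}{2}$)
$M{\left(r \right)} = \frac{11 + r}{3 \left(-4 + r\right)}$ ($M{\left(r \right)} = \frac{\left(r + 11\right) \frac{1}{r - 4}}{3} = \frac{\left(11 + r\right) \frac{1}{-4 + r}}{3} = \frac{\frac{1}{-4 + r} \left(11 + r\right)}{3} = \frac{11 + r}{3 \left(-4 + r\right)}$)
$\left(75 + M{\left(N{\left(-1,Q{\left(4,-3 \right)} \right)} \right)}\right)^{2} = \left(75 + \frac{11 + \left(6 - 2 \left(1 + 4\right) + 3 \left(-1\right) + \frac{1}{2} \left(\left(- \frac{1}{2}\right) 4 \left(1 + 4\right)\right) \left(-1\right)\right)}{3 \left(-4 + \left(6 - 2 \left(1 + 4\right) + 3 \left(-1\right) + \frac{1}{2} \left(\left(- \frac{1}{2}\right) 4 \left(1 + 4\right)\right) \left(-1\right)\right)\right)}\right)^{2} = \left(75 + \frac{11 + \left(6 - 2 \cdot 5 - 3 + \frac{1}{2} \left(\left(- \frac{1}{2}\right) 4 \cdot 5\right) \left(-1\right)\right)}{3 \left(-4 + \left(6 - 2 \cdot 5 - 3 + \frac{1}{2} \left(\left(- \frac{1}{2}\right) 4 \cdot 5\right) \left(-1\right)\right)\right)}\right)^{2} = \left(75 + \frac{11 + \left(6 - 10 - 3 + \frac{1}{2} \left(-10\right) \left(-1\right)\right)}{3 \left(-4 + \left(6 - 10 - 3 + \frac{1}{2} \left(-10\right) \left(-1\right)\right)\right)}\right)^{2} = \left(75 + \frac{11 + \left(6 - 10 - 3 + 5\right)}{3 \left(-4 + \left(6 - 10 - 3 + 5\right)\right)}\right)^{2} = \left(75 + \frac{11 - 2}{3 \left(-4 - 2\right)}\right)^{2} = \left(75 + \frac{1}{3} \frac{1}{-6} \cdot 9\right)^{2} = \left(75 + \frac{1}{3} \left(- \frac{1}{6}\right) 9\right)^{2} = \left(75 - \frac{1}{2}\right)^{2} = \left(\frac{149}{2}\right)^{2} = \frac{22201}{4}$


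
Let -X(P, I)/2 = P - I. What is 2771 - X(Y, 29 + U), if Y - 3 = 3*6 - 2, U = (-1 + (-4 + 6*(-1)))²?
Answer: 2509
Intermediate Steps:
U = 121 (U = (-1 + (-4 - 6))² = (-1 - 10)² = (-11)² = 121)
Y = 19 (Y = 3 + (3*6 - 2) = 3 + (18 - 2) = 3 + 16 = 19)
X(P, I) = -2*P + 2*I (X(P, I) = -2*(P - I) = -2*P + 2*I)
2771 - X(Y, 29 + U) = 2771 - (-2*19 + 2*(29 + 121)) = 2771 - (-38 + 2*150) = 2771 - (-38 + 300) = 2771 - 1*262 = 2771 - 262 = 2509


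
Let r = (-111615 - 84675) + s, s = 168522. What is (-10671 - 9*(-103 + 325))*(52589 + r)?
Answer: -314457249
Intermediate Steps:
r = -27768 (r = (-111615 - 84675) + 168522 = -196290 + 168522 = -27768)
(-10671 - 9*(-103 + 325))*(52589 + r) = (-10671 - 9*(-103 + 325))*(52589 - 27768) = (-10671 - 9*222)*24821 = (-10671 - 1998)*24821 = -12669*24821 = -314457249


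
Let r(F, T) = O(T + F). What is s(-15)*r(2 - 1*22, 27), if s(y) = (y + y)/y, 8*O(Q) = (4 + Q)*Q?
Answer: 77/4 ≈ 19.250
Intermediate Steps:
O(Q) = Q*(4 + Q)/8 (O(Q) = ((4 + Q)*Q)/8 = (Q*(4 + Q))/8 = Q*(4 + Q)/8)
r(F, T) = (F + T)*(4 + F + T)/8 (r(F, T) = (T + F)*(4 + (T + F))/8 = (F + T)*(4 + (F + T))/8 = (F + T)*(4 + F + T)/8)
s(y) = 2 (s(y) = (2*y)/y = 2)
s(-15)*r(2 - 1*22, 27) = 2*(((2 - 1*22) + 27)*(4 + (2 - 1*22) + 27)/8) = 2*(((2 - 22) + 27)*(4 + (2 - 22) + 27)/8) = 2*((-20 + 27)*(4 - 20 + 27)/8) = 2*((⅛)*7*11) = 2*(77/8) = 77/4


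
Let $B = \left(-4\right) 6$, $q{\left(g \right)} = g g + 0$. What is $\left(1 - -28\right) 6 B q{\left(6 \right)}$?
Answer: $-150336$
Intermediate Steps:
$q{\left(g \right)} = g^{2}$ ($q{\left(g \right)} = g^{2} + 0 = g^{2}$)
$B = -24$
$\left(1 - -28\right) 6 B q{\left(6 \right)} = \left(1 - -28\right) 6 \left(-24\right) 6^{2} = \left(1 + 28\right) \left(\left(-144\right) 36\right) = 29 \left(-5184\right) = -150336$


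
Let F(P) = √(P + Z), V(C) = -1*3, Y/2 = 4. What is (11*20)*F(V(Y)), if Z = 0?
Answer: 220*I*√3 ≈ 381.05*I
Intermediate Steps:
Y = 8 (Y = 2*4 = 8)
V(C) = -3
F(P) = √P (F(P) = √(P + 0) = √P)
(11*20)*F(V(Y)) = (11*20)*√(-3) = 220*(I*√3) = 220*I*√3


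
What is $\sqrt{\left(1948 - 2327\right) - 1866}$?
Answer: $i \sqrt{2245} \approx 47.381 i$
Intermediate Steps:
$\sqrt{\left(1948 - 2327\right) - 1866} = \sqrt{-379 - 1866} = \sqrt{-2245} = i \sqrt{2245}$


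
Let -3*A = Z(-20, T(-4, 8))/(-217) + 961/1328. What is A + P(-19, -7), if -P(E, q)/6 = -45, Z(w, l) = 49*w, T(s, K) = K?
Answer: 33130369/123504 ≈ 268.25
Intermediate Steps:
P(E, q) = 270 (P(E, q) = -6*(-45) = 270)
A = -215711/123504 (A = -((49*(-20))/(-217) + 961/1328)/3 = -(-980*(-1/217) + 961*(1/1328))/3 = -(140/31 + 961/1328)/3 = -⅓*215711/41168 = -215711/123504 ≈ -1.7466)
A + P(-19, -7) = -215711/123504 + 270 = 33130369/123504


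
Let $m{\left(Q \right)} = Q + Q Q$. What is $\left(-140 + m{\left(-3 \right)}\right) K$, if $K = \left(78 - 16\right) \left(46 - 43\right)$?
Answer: $-24924$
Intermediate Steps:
$K = 186$ ($K = 62 \cdot 3 = 186$)
$m{\left(Q \right)} = Q + Q^{2}$
$\left(-140 + m{\left(-3 \right)}\right) K = \left(-140 - 3 \left(1 - 3\right)\right) 186 = \left(-140 - -6\right) 186 = \left(-140 + 6\right) 186 = \left(-134\right) 186 = -24924$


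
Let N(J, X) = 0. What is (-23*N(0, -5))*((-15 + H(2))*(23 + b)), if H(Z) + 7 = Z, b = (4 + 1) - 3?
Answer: 0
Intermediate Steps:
b = 2 (b = 5 - 3 = 2)
H(Z) = -7 + Z
(-23*N(0, -5))*((-15 + H(2))*(23 + b)) = (-23*0)*((-15 + (-7 + 2))*(23 + 2)) = 0*((-15 - 5)*25) = 0*(-20*25) = 0*(-500) = 0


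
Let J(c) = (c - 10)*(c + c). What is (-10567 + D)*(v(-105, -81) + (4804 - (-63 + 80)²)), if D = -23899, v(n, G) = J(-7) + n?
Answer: -160197968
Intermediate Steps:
J(c) = 2*c*(-10 + c) (J(c) = (-10 + c)*(2*c) = 2*c*(-10 + c))
v(n, G) = 238 + n (v(n, G) = 2*(-7)*(-10 - 7) + n = 2*(-7)*(-17) + n = 238 + n)
(-10567 + D)*(v(-105, -81) + (4804 - (-63 + 80)²)) = (-10567 - 23899)*((238 - 105) + (4804 - (-63 + 80)²)) = -34466*(133 + (4804 - 1*17²)) = -34466*(133 + (4804 - 1*289)) = -34466*(133 + (4804 - 289)) = -34466*(133 + 4515) = -34466*4648 = -160197968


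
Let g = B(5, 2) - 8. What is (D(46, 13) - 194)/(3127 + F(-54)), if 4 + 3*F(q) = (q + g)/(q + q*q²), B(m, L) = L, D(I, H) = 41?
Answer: -12050127/246174391 ≈ -0.048950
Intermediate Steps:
g = -6 (g = 2 - 8 = -6)
F(q) = -4/3 + (-6 + q)/(3*(q + q³)) (F(q) = -4/3 + ((q - 6)/(q + q*q²))/3 = -4/3 + ((-6 + q)/(q + q³))/3 = -4/3 + (-6 + q)/(3*(q + q³)))
(D(46, 13) - 194)/(3127 + F(-54)) = (41 - 194)/(3127 + (-2 - 1*(-54) - 4/3*(-54)³)/((-54)*(1 + (-54)²))) = -153/(3127 - (-2 + 54 - 4/3*(-157464))/(54*(1 + 2916))) = -153/(3127 - 1/54*(-2 + 54 + 209952)/2917) = -153/(3127 - 1/54*1/2917*210004) = -153/(3127 - 105002/78759) = -153/246174391/78759 = -153*78759/246174391 = -12050127/246174391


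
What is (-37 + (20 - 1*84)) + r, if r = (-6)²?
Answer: -65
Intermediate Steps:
r = 36
(-37 + (20 - 1*84)) + r = (-37 + (20 - 1*84)) + 36 = (-37 + (20 - 84)) + 36 = (-37 - 64) + 36 = -101 + 36 = -65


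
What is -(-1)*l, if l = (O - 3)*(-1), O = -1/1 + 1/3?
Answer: 11/3 ≈ 3.6667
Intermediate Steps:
O = -⅔ (O = -1*1 + 1*(⅓) = -1 + ⅓ = -⅔ ≈ -0.66667)
l = 11/3 (l = (-⅔ - 3)*(-1) = -11/3*(-1) = 11/3 ≈ 3.6667)
-(-1)*l = -(-1)*11/3 = -1*(-11/3) = 11/3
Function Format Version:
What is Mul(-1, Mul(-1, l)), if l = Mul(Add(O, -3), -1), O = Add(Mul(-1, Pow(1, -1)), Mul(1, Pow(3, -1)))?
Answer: Rational(11, 3) ≈ 3.6667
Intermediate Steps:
O = Rational(-2, 3) (O = Add(Mul(-1, 1), Mul(1, Rational(1, 3))) = Add(-1, Rational(1, 3)) = Rational(-2, 3) ≈ -0.66667)
l = Rational(11, 3) (l = Mul(Add(Rational(-2, 3), -3), -1) = Mul(Rational(-11, 3), -1) = Rational(11, 3) ≈ 3.6667)
Mul(-1, Mul(-1, l)) = Mul(-1, Mul(-1, Rational(11, 3))) = Mul(-1, Rational(-11, 3)) = Rational(11, 3)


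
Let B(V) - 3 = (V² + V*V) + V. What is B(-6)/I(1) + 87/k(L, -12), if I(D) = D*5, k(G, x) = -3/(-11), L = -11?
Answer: 1664/5 ≈ 332.80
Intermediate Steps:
k(G, x) = 3/11 (k(G, x) = -3*(-1/11) = 3/11)
B(V) = 3 + V + 2*V² (B(V) = 3 + ((V² + V*V) + V) = 3 + ((V² + V²) + V) = 3 + (2*V² + V) = 3 + (V + 2*V²) = 3 + V + 2*V²)
I(D) = 5*D
B(-6)/I(1) + 87/k(L, -12) = (3 - 6 + 2*(-6)²)/((5*1)) + 87/(3/11) = (3 - 6 + 2*36)/5 + 87*(11/3) = (3 - 6 + 72)*(⅕) + 319 = 69*(⅕) + 319 = 69/5 + 319 = 1664/5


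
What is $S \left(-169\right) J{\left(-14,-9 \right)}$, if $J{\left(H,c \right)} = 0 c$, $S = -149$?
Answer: $0$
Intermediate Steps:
$J{\left(H,c \right)} = 0$
$S \left(-169\right) J{\left(-14,-9 \right)} = \left(-149\right) \left(-169\right) 0 = 25181 \cdot 0 = 0$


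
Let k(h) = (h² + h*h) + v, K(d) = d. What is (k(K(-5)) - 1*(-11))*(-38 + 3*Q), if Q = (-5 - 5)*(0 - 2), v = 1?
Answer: 1364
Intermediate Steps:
Q = 20 (Q = -10*(-2) = 20)
k(h) = 1 + 2*h² (k(h) = (h² + h*h) + 1 = (h² + h²) + 1 = 2*h² + 1 = 1 + 2*h²)
(k(K(-5)) - 1*(-11))*(-38 + 3*Q) = ((1 + 2*(-5)²) - 1*(-11))*(-38 + 3*20) = ((1 + 2*25) + 11)*(-38 + 60) = ((1 + 50) + 11)*22 = (51 + 11)*22 = 62*22 = 1364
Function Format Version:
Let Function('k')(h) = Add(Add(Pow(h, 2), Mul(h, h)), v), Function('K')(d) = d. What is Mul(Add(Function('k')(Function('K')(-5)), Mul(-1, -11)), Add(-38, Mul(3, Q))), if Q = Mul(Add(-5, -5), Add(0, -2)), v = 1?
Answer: 1364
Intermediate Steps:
Q = 20 (Q = Mul(-10, -2) = 20)
Function('k')(h) = Add(1, Mul(2, Pow(h, 2))) (Function('k')(h) = Add(Add(Pow(h, 2), Mul(h, h)), 1) = Add(Add(Pow(h, 2), Pow(h, 2)), 1) = Add(Mul(2, Pow(h, 2)), 1) = Add(1, Mul(2, Pow(h, 2))))
Mul(Add(Function('k')(Function('K')(-5)), Mul(-1, -11)), Add(-38, Mul(3, Q))) = Mul(Add(Add(1, Mul(2, Pow(-5, 2))), Mul(-1, -11)), Add(-38, Mul(3, 20))) = Mul(Add(Add(1, Mul(2, 25)), 11), Add(-38, 60)) = Mul(Add(Add(1, 50), 11), 22) = Mul(Add(51, 11), 22) = Mul(62, 22) = 1364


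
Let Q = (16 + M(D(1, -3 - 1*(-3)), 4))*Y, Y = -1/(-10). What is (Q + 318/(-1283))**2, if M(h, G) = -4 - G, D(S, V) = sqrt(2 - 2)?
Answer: 12545764/41152225 ≈ 0.30486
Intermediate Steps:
D(S, V) = 0 (D(S, V) = sqrt(0) = 0)
Y = 1/10 (Y = -1*(-1/10) = 1/10 ≈ 0.10000)
Q = 4/5 (Q = (16 + (-4 - 1*4))*(1/10) = (16 + (-4 - 4))*(1/10) = (16 - 8)*(1/10) = 8*(1/10) = 4/5 ≈ 0.80000)
(Q + 318/(-1283))**2 = (4/5 + 318/(-1283))**2 = (4/5 + 318*(-1/1283))**2 = (4/5 - 318/1283)**2 = (3542/6415)**2 = 12545764/41152225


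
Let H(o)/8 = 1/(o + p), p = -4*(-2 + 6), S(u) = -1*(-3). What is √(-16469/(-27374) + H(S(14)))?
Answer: I*√1741944490/355862 ≈ 0.11728*I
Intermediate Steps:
S(u) = 3
p = -16 (p = -4*4 = -16)
H(o) = 8/(-16 + o) (H(o) = 8/(o - 16) = 8/(-16 + o))
√(-16469/(-27374) + H(S(14))) = √(-16469/(-27374) + 8/(-16 + 3)) = √(-16469*(-1/27374) + 8/(-13)) = √(16469/27374 + 8*(-1/13)) = √(16469/27374 - 8/13) = √(-4895/355862) = I*√1741944490/355862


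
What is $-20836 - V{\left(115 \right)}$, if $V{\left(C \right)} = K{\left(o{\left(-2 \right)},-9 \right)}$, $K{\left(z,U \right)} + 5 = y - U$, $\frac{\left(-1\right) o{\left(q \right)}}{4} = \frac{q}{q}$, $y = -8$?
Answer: $-20832$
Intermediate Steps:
$o{\left(q \right)} = -4$ ($o{\left(q \right)} = - 4 \frac{q}{q} = \left(-4\right) 1 = -4$)
$K{\left(z,U \right)} = -13 - U$ ($K{\left(z,U \right)} = -5 - \left(8 + U\right) = -13 - U$)
$V{\left(C \right)} = -4$ ($V{\left(C \right)} = -13 - -9 = -13 + 9 = -4$)
$-20836 - V{\left(115 \right)} = -20836 - -4 = -20836 + 4 = -20832$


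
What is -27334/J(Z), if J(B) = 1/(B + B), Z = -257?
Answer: 14049676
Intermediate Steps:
J(B) = 1/(2*B)
-27334/J(Z) = -27334/((½)/(-257)) = -27334/((½)*(-1/257)) = -27334/(-1/514) = -27334*(-514) = 14049676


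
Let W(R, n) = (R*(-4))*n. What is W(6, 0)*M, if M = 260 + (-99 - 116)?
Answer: 0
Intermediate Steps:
W(R, n) = -4*R*n (W(R, n) = (-4*R)*n = -4*R*n)
M = 45 (M = 260 - 215 = 45)
W(6, 0)*M = -4*6*0*45 = 0*45 = 0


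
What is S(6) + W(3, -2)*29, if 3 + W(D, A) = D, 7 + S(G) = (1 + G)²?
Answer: 42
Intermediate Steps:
S(G) = -7 + (1 + G)²
W(D, A) = -3 + D
S(6) + W(3, -2)*29 = (-7 + (1 + 6)²) + (-3 + 3)*29 = (-7 + 7²) + 0*29 = (-7 + 49) + 0 = 42 + 0 = 42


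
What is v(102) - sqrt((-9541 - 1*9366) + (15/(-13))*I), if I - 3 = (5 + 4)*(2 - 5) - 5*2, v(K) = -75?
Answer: -75 - I*sqrt(3188653)/13 ≈ -75.0 - 137.36*I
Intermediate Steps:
I = -34 (I = 3 + ((5 + 4)*(2 - 5) - 5*2) = 3 + (9*(-3) - 10) = 3 + (-27 - 10) = 3 - 37 = -34)
v(102) - sqrt((-9541 - 1*9366) + (15/(-13))*I) = -75 - sqrt((-9541 - 1*9366) + (15/(-13))*(-34)) = -75 - sqrt((-9541 - 9366) - 1/13*15*(-34)) = -75 - sqrt(-18907 - 15/13*(-34)) = -75 - sqrt(-18907 + 510/13) = -75 - sqrt(-245281/13) = -75 - I*sqrt(3188653)/13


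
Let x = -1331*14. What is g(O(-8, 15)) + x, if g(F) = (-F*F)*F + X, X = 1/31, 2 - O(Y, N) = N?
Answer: -509546/31 ≈ -16437.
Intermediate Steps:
O(Y, N) = 2 - N
X = 1/31 ≈ 0.032258
x = -18634
g(F) = 1/31 - F³ (g(F) = (-F*F)*F + 1/31 = (-F²)*F + 1/31 = -F³ + 1/31 = 1/31 - F³)
g(O(-8, 15)) + x = (1/31 - (2 - 1*15)³) - 18634 = (1/31 - (2 - 15)³) - 18634 = (1/31 - 1*(-13)³) - 18634 = (1/31 - 1*(-2197)) - 18634 = (1/31 + 2197) - 18634 = 68108/31 - 18634 = -509546/31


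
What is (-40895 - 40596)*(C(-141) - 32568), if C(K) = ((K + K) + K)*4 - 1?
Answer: 2791963151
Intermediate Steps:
C(K) = -1 + 12*K (C(K) = (2*K + K)*4 - 1 = (3*K)*4 - 1 = 12*K - 1 = -1 + 12*K)
(-40895 - 40596)*(C(-141) - 32568) = (-40895 - 40596)*((-1 + 12*(-141)) - 32568) = -81491*((-1 - 1692) - 32568) = -81491*(-1693 - 32568) = -81491*(-34261) = 2791963151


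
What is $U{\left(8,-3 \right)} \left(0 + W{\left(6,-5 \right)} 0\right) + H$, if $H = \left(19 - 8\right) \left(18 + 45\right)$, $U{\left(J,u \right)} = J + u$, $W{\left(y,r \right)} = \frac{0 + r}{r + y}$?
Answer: $693$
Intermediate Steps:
$W{\left(y,r \right)} = \frac{r}{r + y}$
$H = 693$ ($H = 11 \cdot 63 = 693$)
$U{\left(8,-3 \right)} \left(0 + W{\left(6,-5 \right)} 0\right) + H = \left(8 - 3\right) \left(0 + - \frac{5}{-5 + 6} \cdot 0\right) + 693 = 5 \left(0 + - \frac{5}{1} \cdot 0\right) + 693 = 5 \left(0 + \left(-5\right) 1 \cdot 0\right) + 693 = 5 \left(0 - 0\right) + 693 = 5 \left(0 + 0\right) + 693 = 5 \cdot 0 + 693 = 0 + 693 = 693$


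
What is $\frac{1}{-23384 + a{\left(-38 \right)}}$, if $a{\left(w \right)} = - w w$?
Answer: $- \frac{1}{24828} \approx -4.0277 \cdot 10^{-5}$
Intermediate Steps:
$a{\left(w \right)} = - w^{2}$
$\frac{1}{-23384 + a{\left(-38 \right)}} = \frac{1}{-23384 - \left(-38\right)^{2}} = \frac{1}{-23384 - 1444} = \frac{1}{-24828} = - \frac{1}{24828}$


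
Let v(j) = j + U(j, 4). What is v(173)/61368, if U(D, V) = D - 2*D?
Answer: 0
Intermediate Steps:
U(D, V) = -D
v(j) = 0 (v(j) = j - j = 0)
v(173)/61368 = 0/61368 = 0*(1/61368) = 0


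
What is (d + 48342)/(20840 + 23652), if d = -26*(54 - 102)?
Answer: 24795/22246 ≈ 1.1146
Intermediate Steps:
d = 1248 (d = -26*(-48) = 1248)
(d + 48342)/(20840 + 23652) = (1248 + 48342)/(20840 + 23652) = 49590/44492 = 49590*(1/44492) = 24795/22246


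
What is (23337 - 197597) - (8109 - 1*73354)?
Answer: -109015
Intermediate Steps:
(23337 - 197597) - (8109 - 1*73354) = -174260 - (8109 - 73354) = -174260 - 1*(-65245) = -174260 + 65245 = -109015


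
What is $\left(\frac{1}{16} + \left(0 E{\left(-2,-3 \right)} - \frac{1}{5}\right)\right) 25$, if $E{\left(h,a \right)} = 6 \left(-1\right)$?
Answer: $- \frac{55}{16} \approx -3.4375$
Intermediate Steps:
$E{\left(h,a \right)} = -6$
$\left(\frac{1}{16} + \left(0 E{\left(-2,-3 \right)} - \frac{1}{5}\right)\right) 25 = \left(\frac{1}{16} + \left(0 \left(-6\right) - \frac{1}{5}\right)\right) 25 = \left(\frac{1}{16} + \left(0 - \frac{1}{5}\right)\right) 25 = \left(\frac{1}{16} - \frac{1}{5}\right) 25 = \left(- \frac{11}{80}\right) 25 = - \frac{55}{16}$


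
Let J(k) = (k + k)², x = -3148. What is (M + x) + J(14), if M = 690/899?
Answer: -2124546/899 ≈ -2363.2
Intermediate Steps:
J(k) = 4*k² (J(k) = (2*k)² = 4*k²)
M = 690/899 (M = 690*(1/899) = 690/899 ≈ 0.76752)
(M + x) + J(14) = (690/899 - 3148) + 4*14² = -2829362/899 + 4*196 = -2829362/899 + 784 = -2124546/899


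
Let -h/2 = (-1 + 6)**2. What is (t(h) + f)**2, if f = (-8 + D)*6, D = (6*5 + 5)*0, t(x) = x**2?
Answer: 6012304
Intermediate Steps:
h = -50 (h = -2*(-1 + 6)**2 = -2*5**2 = -2*25 = -50)
D = 0 (D = (30 + 5)*0 = 35*0 = 0)
f = -48 (f = (-8 + 0)*6 = -8*6 = -48)
(t(h) + f)**2 = ((-50)**2 - 48)**2 = (2500 - 48)**2 = 2452**2 = 6012304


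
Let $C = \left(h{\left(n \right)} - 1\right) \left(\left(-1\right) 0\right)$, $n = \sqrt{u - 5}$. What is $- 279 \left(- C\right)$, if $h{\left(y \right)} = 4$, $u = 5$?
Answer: $0$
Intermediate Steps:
$n = 0$ ($n = \sqrt{5 - 5} = \sqrt{0} = 0$)
$C = 0$ ($C = \left(4 - 1\right) \left(\left(-1\right) 0\right) = 3 \cdot 0 = 0$)
$- 279 \left(- C\right) = - 279 \left(\left(-1\right) 0\right) = \left(-279\right) 0 = 0$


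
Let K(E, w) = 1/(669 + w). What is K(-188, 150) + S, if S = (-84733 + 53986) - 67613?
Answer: -80556839/819 ≈ -98360.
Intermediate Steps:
S = -98360 (S = -30747 - 67613 = -98360)
K(-188, 150) + S = 1/(669 + 150) - 98360 = 1/819 - 98360 = -80556839/819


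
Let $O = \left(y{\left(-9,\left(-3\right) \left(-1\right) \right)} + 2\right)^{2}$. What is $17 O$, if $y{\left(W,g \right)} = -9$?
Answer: $833$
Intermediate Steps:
$O = 49$ ($O = \left(-9 + 2\right)^{2} = \left(-7\right)^{2} = 49$)
$17 O = 17 \cdot 49 = 833$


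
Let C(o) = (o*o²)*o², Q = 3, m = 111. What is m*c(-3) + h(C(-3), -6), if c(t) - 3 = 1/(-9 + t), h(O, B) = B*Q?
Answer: 1223/4 ≈ 305.75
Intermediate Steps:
C(o) = o⁵ (C(o) = o³*o² = o⁵)
h(O, B) = 3*B (h(O, B) = B*3 = 3*B)
c(t) = 3 + 1/(-9 + t)
m*c(-3) + h(C(-3), -6) = 111*((-26 + 3*(-3))/(-9 - 3)) + 3*(-6) = 111*((-26 - 9)/(-12)) - 18 = 111*(-1/12*(-35)) - 18 = 111*(35/12) - 18 = 1295/4 - 18 = 1223/4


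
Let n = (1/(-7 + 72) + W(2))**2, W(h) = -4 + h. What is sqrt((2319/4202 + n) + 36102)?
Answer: sqrt(2693544085209714)/273130 ≈ 190.02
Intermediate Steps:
n = 16641/4225 (n = (1/(-7 + 72) + (-4 + 2))**2 = (1/65 - 2)**2 = (-129/65)**2 = 16641/4225 ≈ 3.9387)
sqrt((2319/4202 + n) + 36102) = sqrt((2319/4202 + 16641/4225) + 36102) = sqrt(79723257/17753450 + 36102) = sqrt(641014775157/17753450) = sqrt(2693544085209714)/273130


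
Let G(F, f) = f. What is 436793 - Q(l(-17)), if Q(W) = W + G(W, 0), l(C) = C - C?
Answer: 436793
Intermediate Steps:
l(C) = 0
Q(W) = W (Q(W) = W + 0 = W)
436793 - Q(l(-17)) = 436793 - 1*0 = 436793 + 0 = 436793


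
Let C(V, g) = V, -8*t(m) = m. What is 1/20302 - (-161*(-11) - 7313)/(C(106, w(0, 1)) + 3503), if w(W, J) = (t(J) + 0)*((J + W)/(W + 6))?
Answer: 112517293/73269918 ≈ 1.5357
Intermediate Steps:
t(m) = -m/8
w(W, J) = -J*(J + W)/(8*(6 + W)) (w(W, J) = (-J/8 + 0)*((J + W)/(W + 6)) = (-J/8)*((J + W)/(6 + W)) = -J*(J + W)/(8*(6 + W)))
1/20302 - (-161*(-11) - 7313)/(C(106, w(0, 1)) + 3503) = 1/20302 - (-161*(-11) - 7313)/(106 + 3503) = 1/20302 - (1771 - 7313)/3609 = 1/20302 - (-5542)/3609 = 1/20302 - 1*(-5542/3609) = 1/20302 + 5542/3609 = 112517293/73269918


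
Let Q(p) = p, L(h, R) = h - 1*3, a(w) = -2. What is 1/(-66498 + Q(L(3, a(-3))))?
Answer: -1/66498 ≈ -1.5038e-5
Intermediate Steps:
L(h, R) = -3 + h (L(h, R) = h - 3 = -3 + h)
1/(-66498 + Q(L(3, a(-3)))) = 1/(-66498 + (-3 + 3)) = 1/(-66498 + 0) = 1/(-66498) = -1/66498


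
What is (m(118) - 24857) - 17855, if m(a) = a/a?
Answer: -42711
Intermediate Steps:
m(a) = 1
(m(118) - 24857) - 17855 = (1 - 24857) - 17855 = -24856 - 17855 = -42711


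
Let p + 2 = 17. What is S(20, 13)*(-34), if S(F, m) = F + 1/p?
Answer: -10234/15 ≈ -682.27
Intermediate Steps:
p = 15 (p = -2 + 17 = 15)
S(F, m) = 1/15 + F (S(F, m) = F + 1/15 = 1/15 + F)
S(20, 13)*(-34) = (1/15 + 20)*(-34) = (301/15)*(-34) = -10234/15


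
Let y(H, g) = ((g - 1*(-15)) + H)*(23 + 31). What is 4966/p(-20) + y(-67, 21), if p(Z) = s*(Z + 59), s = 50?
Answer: -125359/75 ≈ -1671.5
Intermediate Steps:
p(Z) = 2950 + 50*Z (p(Z) = 50*(Z + 59) = 50*(59 + Z) = 2950 + 50*Z)
y(H, g) = 810 + 54*H + 54*g (y(H, g) = ((g + 15) + H)*54 = ((15 + g) + H)*54 = (15 + H + g)*54 = 810 + 54*H + 54*g)
4966/p(-20) + y(-67, 21) = 4966/(2950 + 50*(-20)) + (810 + 54*(-67) + 54*21) = 4966/(2950 - 1000) + (810 - 3618 + 1134) = 4966/1950 - 1674 = 4966*(1/1950) - 1674 = 191/75 - 1674 = -125359/75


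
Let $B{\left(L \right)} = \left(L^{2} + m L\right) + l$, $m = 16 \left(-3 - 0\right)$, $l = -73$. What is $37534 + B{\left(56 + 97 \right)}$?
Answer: $53526$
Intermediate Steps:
$m = -48$ ($m = 16 \left(-3 + 0\right) = 16 \left(-3\right) = -48$)
$B{\left(L \right)} = -73 + L^{2} - 48 L$ ($B{\left(L \right)} = \left(L^{2} - 48 L\right) - 73 = -73 + L^{2} - 48 L$)
$37534 + B{\left(56 + 97 \right)} = 37534 - \left(73 - \left(56 + 97\right)^{2} + 48 \left(56 + 97\right)\right) = 37534 - \left(7417 - 23409\right) = 37534 - -15992 = 37534 + 15992 = 53526$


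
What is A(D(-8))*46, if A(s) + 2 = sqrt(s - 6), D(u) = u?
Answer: -92 + 46*I*sqrt(14) ≈ -92.0 + 172.12*I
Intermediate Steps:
A(s) = -2 + sqrt(-6 + s) (A(s) = -2 + sqrt(s - 6) = -2 + sqrt(-6 + s))
A(D(-8))*46 = (-2 + sqrt(-6 - 8))*46 = (-2 + sqrt(-14))*46 = (-2 + I*sqrt(14))*46 = -92 + 46*I*sqrt(14)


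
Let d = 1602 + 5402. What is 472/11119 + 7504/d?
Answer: 21685716/19469369 ≈ 1.1138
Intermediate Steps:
d = 7004
472/11119 + 7504/d = 472/11119 + 7504/7004 = 472*(1/11119) + 7504*(1/7004) = 472/11119 + 1876/1751 = 21685716/19469369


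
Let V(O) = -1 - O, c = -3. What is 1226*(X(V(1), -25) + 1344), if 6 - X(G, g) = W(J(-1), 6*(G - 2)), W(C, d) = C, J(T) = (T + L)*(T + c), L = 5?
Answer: 1674716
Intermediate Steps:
J(T) = (-3 + T)*(5 + T) (J(T) = (T + 5)*(T - 3) = (5 + T)*(-3 + T) = (-3 + T)*(5 + T))
X(G, g) = 22 (X(G, g) = 6 - (-15 + (-1)² + 2*(-1)) = 6 - (-15 + 1 - 2) = 6 - 1*(-16) = 6 + 16 = 22)
1226*(X(V(1), -25) + 1344) = 1226*(22 + 1344) = 1226*1366 = 1674716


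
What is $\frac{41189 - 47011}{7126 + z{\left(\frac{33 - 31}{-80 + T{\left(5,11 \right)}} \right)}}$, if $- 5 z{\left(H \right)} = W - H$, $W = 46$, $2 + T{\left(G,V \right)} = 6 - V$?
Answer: $- \frac{1266285}{1547903} \approx -0.81806$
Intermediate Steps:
$T{\left(G,V \right)} = 4 - V$ ($T{\left(G,V \right)} = -2 - \left(-6 + V\right) = 4 - V$)
$z{\left(H \right)} = - \frac{46}{5} + \frac{H}{5}$ ($z{\left(H \right)} = - \frac{46 - H}{5} = - \frac{46}{5} + \frac{H}{5}$)
$\frac{41189 - 47011}{7126 + z{\left(\frac{33 - 31}{-80 + T{\left(5,11 \right)}} \right)}} = \frac{41189 - 47011}{7126 - \left(\frac{46}{5} - \frac{\left(33 - 31\right) \frac{1}{-80 + \left(4 - 11\right)}}{5}\right)} = - \frac{5822}{7126 - \left(\frac{46}{5} - \frac{2 \frac{1}{-80 + \left(4 - 11\right)}}{5}\right)} = - \frac{5822}{7126 - \left(\frac{46}{5} - \frac{2 \frac{1}{-80 - 7}}{5}\right)} = - \frac{5822}{7126 - \left(\frac{46}{5} - \frac{2 \frac{1}{-87}}{5}\right)} = - \frac{5822}{7126 - \left(\frac{46}{5} - \frac{2 \left(- \frac{1}{87}\right)}{5}\right)} = - \frac{5822}{7126 + \left(- \frac{46}{5} + \frac{1}{5} \left(- \frac{2}{87}\right)\right)} = - \frac{5822}{7126 - \frac{4004}{435}} = - \frac{5822}{\frac{3095806}{435}} = \left(-5822\right) \frac{435}{3095806} = - \frac{1266285}{1547903}$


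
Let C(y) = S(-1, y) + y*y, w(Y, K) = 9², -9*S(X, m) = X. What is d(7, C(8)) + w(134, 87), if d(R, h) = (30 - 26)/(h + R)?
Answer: 12969/160 ≈ 81.056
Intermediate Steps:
S(X, m) = -X/9
w(Y, K) = 81
C(y) = ⅑ + y² (C(y) = -⅑*(-1) + y*y = ⅑ + y²)
d(R, h) = 4/(R + h)
d(7, C(8)) + w(134, 87) = 4/(7 + (⅑ + 8²)) + 81 = 4/(7 + (⅑ + 64)) + 81 = 4/(7 + 577/9) + 81 = 4/(640/9) + 81 = 4*(9/640) + 81 = 9/160 + 81 = 12969/160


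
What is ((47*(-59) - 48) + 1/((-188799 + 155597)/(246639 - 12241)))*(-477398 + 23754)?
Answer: 21297959771280/16601 ≈ 1.2829e+9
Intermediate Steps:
((47*(-59) - 48) + 1/((-188799 + 155597)/(246639 - 12241)))*(-477398 + 23754) = ((-2773 - 48) + 1/(-33202/234398))*(-453644) = (-2821 + 1/(-33202*1/234398))*(-453644) = (-2821 + 1/(-16601/117199))*(-453644) = (-2821 - 117199/16601)*(-453644) = -46948620/16601*(-453644) = 21297959771280/16601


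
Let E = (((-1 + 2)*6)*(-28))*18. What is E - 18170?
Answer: -21194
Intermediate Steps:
E = -3024 (E = ((1*6)*(-28))*18 = (6*(-28))*18 = -168*18 = -3024)
E - 18170 = -3024 - 18170 = -21194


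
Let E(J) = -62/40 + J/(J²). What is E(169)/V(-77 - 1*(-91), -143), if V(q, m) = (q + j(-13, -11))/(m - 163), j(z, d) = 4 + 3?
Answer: 266169/11830 ≈ 22.499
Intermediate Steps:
E(J) = -31/20 + 1/J (E(J) = -62*1/40 + J/J² = -31/20 + 1/J)
j(z, d) = 7
V(q, m) = (7 + q)/(-163 + m) (V(q, m) = (q + 7)/(m - 163) = (7 + q)/(-163 + m))
E(169)/V(-77 - 1*(-91), -143) = (-31/20 + 1/169)/(((7 + (-77 - 1*(-91)))/(-163 - 143))) = (-31/20 + 1/169)/(((7 + (-77 + 91))/(-306))) = -5219*(-306/(7 + 14))/3380 = -5219/(3380*((-1/306*21))) = -5219/(3380*(-7/102)) = -5219/3380*(-102/7) = 266169/11830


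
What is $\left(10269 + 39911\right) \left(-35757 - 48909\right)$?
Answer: $-4248539880$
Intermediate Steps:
$\left(10269 + 39911\right) \left(-35757 - 48909\right) = 50180 \left(-84666\right) = -4248539880$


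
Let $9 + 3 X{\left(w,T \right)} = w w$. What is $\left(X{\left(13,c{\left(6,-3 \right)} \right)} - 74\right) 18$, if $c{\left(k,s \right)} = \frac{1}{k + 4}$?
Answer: $-372$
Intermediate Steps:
$c{\left(k,s \right)} = \frac{1}{4 + k}$
$X{\left(w,T \right)} = -3 + \frac{w^{2}}{3}$ ($X{\left(w,T \right)} = -3 + \frac{w w}{3} = -3 + \frac{w^{2}}{3}$)
$\left(X{\left(13,c{\left(6,-3 \right)} \right)} - 74\right) 18 = \left(\left(-3 + \frac{13^{2}}{3}\right) - 74\right) 18 = \left(\left(-3 + \frac{1}{3} \cdot 169\right) - 74\right) 18 = \left(\left(-3 + \frac{169}{3}\right) - 74\right) 18 = \left(\frac{160}{3} - 74\right) 18 = \left(- \frac{62}{3}\right) 18 = -372$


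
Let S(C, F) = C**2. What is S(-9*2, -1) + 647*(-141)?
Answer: -90903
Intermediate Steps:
S(-9*2, -1) + 647*(-141) = (-9*2)**2 + 647*(-141) = (-18)**2 - 91227 = 324 - 91227 = -90903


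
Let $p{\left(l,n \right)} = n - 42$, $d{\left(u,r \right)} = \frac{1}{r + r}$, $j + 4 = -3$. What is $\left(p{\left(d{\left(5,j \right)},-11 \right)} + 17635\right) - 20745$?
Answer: $-3163$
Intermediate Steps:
$j = -7$ ($j = -4 - 3 = -7$)
$d{\left(u,r \right)} = \frac{1}{2 r}$
$p{\left(l,n \right)} = -42 + n$ ($p{\left(l,n \right)} = n - 42 = -42 + n$)
$\left(p{\left(d{\left(5,j \right)},-11 \right)} + 17635\right) - 20745 = \left(\left(-42 - 11\right) + 17635\right) - 20745 = \left(-53 + 17635\right) - 20745 = 17582 - 20745 = -3163$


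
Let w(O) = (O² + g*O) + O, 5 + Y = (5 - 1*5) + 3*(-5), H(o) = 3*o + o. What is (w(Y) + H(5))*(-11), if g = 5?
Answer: -3300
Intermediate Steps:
H(o) = 4*o
Y = -20 (Y = -5 + ((5 - 1*5) + 3*(-5)) = -5 + ((5 - 5) - 15) = -5 + (0 - 15) = -5 - 15 = -20)
w(O) = O² + 6*O (w(O) = (O² + 5*O) + O = O² + 6*O)
(w(Y) + H(5))*(-11) = (-20*(6 - 20) + 4*5)*(-11) = (-20*(-14) + 20)*(-11) = (280 + 20)*(-11) = 300*(-11) = -3300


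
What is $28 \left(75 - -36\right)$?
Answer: $3108$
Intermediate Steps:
$28 \left(75 - -36\right) = 28 \left(75 + \left(-16 + 52\right)\right) = 28 \left(75 + 36\right) = 28 \cdot 111 = 3108$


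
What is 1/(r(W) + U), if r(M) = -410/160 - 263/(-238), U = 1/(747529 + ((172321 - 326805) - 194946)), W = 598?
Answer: -757980496/1104722821 ≈ -0.68613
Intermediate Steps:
U = 1/398099 (U = 1/(747529 + (-154484 - 194946)) = 1/(747529 - 349430) = 1/398099 ≈ 2.5119e-6)
r(M) = -2775/1904 (r(M) = -410*1/160 - 263*(-1/238) = -41/16 + 263/238 = -2775/1904)
1/(r(W) + U) = 1/(-2775/1904 + 1/398099) = 1/(-1104722821/757980496) = -757980496/1104722821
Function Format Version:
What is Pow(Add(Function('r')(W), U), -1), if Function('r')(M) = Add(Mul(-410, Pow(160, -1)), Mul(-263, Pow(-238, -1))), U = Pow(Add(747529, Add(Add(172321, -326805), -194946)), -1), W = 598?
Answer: Rational(-757980496, 1104722821) ≈ -0.68613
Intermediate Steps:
U = Rational(1, 398099) (U = Pow(Add(747529, Add(-154484, -194946)), -1) = Pow(Add(747529, -349430), -1) = Pow(398099, -1) = Rational(1, 398099) ≈ 2.5119e-6)
Function('r')(M) = Rational(-2775, 1904) (Function('r')(M) = Add(Mul(-410, Rational(1, 160)), Mul(-263, Rational(-1, 238))) = Add(Rational(-41, 16), Rational(263, 238)) = Rational(-2775, 1904))
Pow(Add(Function('r')(W), U), -1) = Pow(Add(Rational(-2775, 1904), Rational(1, 398099)), -1) = Pow(Rational(-1104722821, 757980496), -1) = Rational(-757980496, 1104722821)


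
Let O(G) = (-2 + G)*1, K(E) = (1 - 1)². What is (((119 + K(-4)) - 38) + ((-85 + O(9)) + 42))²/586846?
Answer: 2025/586846 ≈ 0.0034507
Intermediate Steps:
K(E) = 0 (K(E) = 0² = 0)
O(G) = -2 + G
(((119 + K(-4)) - 38) + ((-85 + O(9)) + 42))²/586846 = (((119 + 0) - 38) + ((-85 + (-2 + 9)) + 42))²/586846 = ((119 - 38) + ((-85 + 7) + 42))²*(1/586846) = (81 + (-78 + 42))²*(1/586846) = (81 - 36)²*(1/586846) = 45²*(1/586846) = 2025*(1/586846) = 2025/586846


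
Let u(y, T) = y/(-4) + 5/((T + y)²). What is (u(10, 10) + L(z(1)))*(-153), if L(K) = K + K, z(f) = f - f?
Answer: 30447/80 ≈ 380.59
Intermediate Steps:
z(f) = 0
L(K) = 2*K
u(y, T) = 5/(T + y)² - y/4 (u(y, T) = y*(-¼) + 5/(T + y)² = -y/4 + 5/(T + y)² = 5/(T + y)² - y/4)
(u(10, 10) + L(z(1)))*(-153) = ((5/(10 + 10)² - ¼*10) + 2*0)*(-153) = ((5/20² - 5/2) + 0)*(-153) = ((5*(1/400) - 5/2) + 0)*(-153) = ((1/80 - 5/2) + 0)*(-153) = (-199/80 + 0)*(-153) = -199/80*(-153) = 30447/80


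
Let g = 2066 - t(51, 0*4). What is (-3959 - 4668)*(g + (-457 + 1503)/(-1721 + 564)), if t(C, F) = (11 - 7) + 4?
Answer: -20532777620/1157 ≈ -1.7747e+7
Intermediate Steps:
t(C, F) = 8 (t(C, F) = 4 + 4 = 8)
g = 2058 (g = 2066 - 1*8 = 2066 - 8 = 2058)
(-3959 - 4668)*(g + (-457 + 1503)/(-1721 + 564)) = (-3959 - 4668)*(2058 + (-457 + 1503)/(-1721 + 564)) = -8627*(2058 + 1046/(-1157)) = -8627*(2058 + 1046*(-1/1157)) = -8627*(2058 - 1046/1157) = -8627*2380060/1157 = -20532777620/1157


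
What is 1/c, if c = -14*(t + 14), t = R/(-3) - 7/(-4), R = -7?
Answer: -6/1519 ≈ -0.0039500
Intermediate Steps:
t = 49/12 (t = -7/(-3) - 7/(-4) = -7*(-⅓) - 7*(-¼) = 7/3 + 7/4 = 49/12 ≈ 4.0833)
c = -1519/6 (c = -14*(49/12 + 14) = -14*217/12 = -1519/6 ≈ -253.17)
1/c = 1/(-1519/6) = -6/1519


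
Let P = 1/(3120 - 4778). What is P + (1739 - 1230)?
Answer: 843921/1658 ≈ 509.00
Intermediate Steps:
P = -1/1658 (P = 1/(-1658) = -1/1658 ≈ -0.00060314)
P + (1739 - 1230) = -1/1658 + (1739 - 1230) = -1/1658 + 509 = 843921/1658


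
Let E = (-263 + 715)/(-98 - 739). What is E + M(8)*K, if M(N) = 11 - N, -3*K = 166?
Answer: -139394/837 ≈ -166.54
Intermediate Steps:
K = -166/3 (K = -⅓*166 = -166/3 ≈ -55.333)
E = -452/837 (E = 452/(-837) = 452*(-1/837) = -452/837 ≈ -0.54002)
E + M(8)*K = -452/837 + (11 - 1*8)*(-166/3) = -452/837 + (11 - 8)*(-166/3) = -452/837 + 3*(-166/3) = -452/837 - 166 = -139394/837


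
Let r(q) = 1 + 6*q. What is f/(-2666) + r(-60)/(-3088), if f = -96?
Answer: 626771/4116304 ≈ 0.15227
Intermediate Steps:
f/(-2666) + r(-60)/(-3088) = -96/(-2666) + (1 + 6*(-60))/(-3088) = -96*(-1/2666) + (1 - 360)*(-1/3088) = 48/1333 - 359*(-1/3088) = 48/1333 + 359/3088 = 626771/4116304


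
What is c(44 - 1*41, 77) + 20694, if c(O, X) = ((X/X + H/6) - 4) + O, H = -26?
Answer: 62069/3 ≈ 20690.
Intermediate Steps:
c(O, X) = -22/3 + O (c(O, X) = ((X/X - 26/6) - 4) + O = ((1 - 26*1/6) - 4) + O = ((1 - 13/3) - 4) + O = (-10/3 - 4) + O = -22/3 + O)
c(44 - 1*41, 77) + 20694 = (-22/3 + (44 - 1*41)) + 20694 = (-22/3 + (44 - 41)) + 20694 = (-22/3 + 3) + 20694 = -13/3 + 20694 = 62069/3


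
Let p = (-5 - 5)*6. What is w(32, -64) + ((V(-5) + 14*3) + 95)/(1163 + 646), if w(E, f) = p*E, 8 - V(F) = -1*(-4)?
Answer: -1157713/603 ≈ -1919.9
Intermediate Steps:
V(F) = 4 (V(F) = 8 - (-1)*(-4) = 8 - 1*4 = 8 - 4 = 4)
p = -60 (p = -10*6 = -60)
w(E, f) = -60*E
w(32, -64) + ((V(-5) + 14*3) + 95)/(1163 + 646) = -60*32 + ((4 + 14*3) + 95)/(1163 + 646) = -1920 + ((4 + 42) + 95)/1809 = -1920 + (46 + 95)*(1/1809) = -1920 + 141*(1/1809) = -1920 + 47/603 = -1157713/603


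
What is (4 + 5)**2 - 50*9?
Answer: -369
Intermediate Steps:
(4 + 5)**2 - 50*9 = 9**2 - 450 = 81 - 450 = -369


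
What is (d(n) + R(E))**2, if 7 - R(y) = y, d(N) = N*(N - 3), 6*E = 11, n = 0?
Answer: 961/36 ≈ 26.694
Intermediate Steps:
E = 11/6 (E = (1/6)*11 = 11/6 ≈ 1.8333)
d(N) = N*(-3 + N)
R(y) = 7 - y
(d(n) + R(E))**2 = (0*(-3 + 0) + (7 - 1*11/6))**2 = (0*(-3) + (7 - 11/6))**2 = (0 + 31/6)**2 = (31/6)**2 = 961/36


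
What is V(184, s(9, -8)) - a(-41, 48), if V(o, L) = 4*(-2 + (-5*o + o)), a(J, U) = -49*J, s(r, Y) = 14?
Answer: -4961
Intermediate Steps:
V(o, L) = -8 - 16*o (V(o, L) = 4*(-2 - 4*o) = -8 - 16*o)
V(184, s(9, -8)) - a(-41, 48) = (-8 - 16*184) - (-49)*(-41) = (-8 - 2944) - 1*2009 = -2952 - 2009 = -4961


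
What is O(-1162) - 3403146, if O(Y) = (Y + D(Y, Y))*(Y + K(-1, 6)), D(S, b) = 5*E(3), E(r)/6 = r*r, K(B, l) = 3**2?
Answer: -2374670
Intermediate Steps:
K(B, l) = 9
E(r) = 6*r**2 (E(r) = 6*(r*r) = 6*r**2)
D(S, b) = 270 (D(S, b) = 5*(6*3**2) = 5*(6*9) = 5*54 = 270)
O(Y) = (9 + Y)*(270 + Y) (O(Y) = (Y + 270)*(Y + 9) = (270 + Y)*(9 + Y) = (9 + Y)*(270 + Y))
O(-1162) - 3403146 = (2430 + (-1162)**2 + 279*(-1162)) - 3403146 = (2430 + 1350244 - 324198) - 3403146 = 1028476 - 3403146 = -2374670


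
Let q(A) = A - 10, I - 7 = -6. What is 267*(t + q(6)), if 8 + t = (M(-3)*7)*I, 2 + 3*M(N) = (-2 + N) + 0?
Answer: -7565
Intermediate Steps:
I = 1 (I = 7 - 6 = 1)
q(A) = -10 + A
M(N) = -4/3 + N/3 (M(N) = -2/3 + ((-2 + N) + 0)/3 = -2/3 + (-2 + N)/3 = -2/3 + (-2/3 + N/3) = -4/3 + N/3)
t = -73/3 (t = -8 + ((-4/3 + (1/3)*(-3))*7)*1 = -8 + ((-4/3 - 1)*7)*1 = -8 - 7/3*7*1 = -8 - 49/3*1 = -8 - 49/3 = -73/3 ≈ -24.333)
267*(t + q(6)) = 267*(-73/3 + (-10 + 6)) = 267*(-73/3 - 4) = 267*(-85/3) = -7565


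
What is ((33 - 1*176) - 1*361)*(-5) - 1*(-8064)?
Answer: 10584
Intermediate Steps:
((33 - 1*176) - 1*361)*(-5) - 1*(-8064) = ((33 - 176) - 361)*(-5) + 8064 = (-143 - 361)*(-5) + 8064 = -504*(-5) + 8064 = 2520 + 8064 = 10584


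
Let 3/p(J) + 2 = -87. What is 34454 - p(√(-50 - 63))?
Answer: 3066409/89 ≈ 34454.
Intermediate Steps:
p(J) = -3/89 (p(J) = 3/(-2 - 87) = 3/(-89) = 3*(-1/89) = -3/89)
34454 - p(√(-50 - 63)) = 34454 - 1*(-3/89) = 34454 + 3/89 = 3066409/89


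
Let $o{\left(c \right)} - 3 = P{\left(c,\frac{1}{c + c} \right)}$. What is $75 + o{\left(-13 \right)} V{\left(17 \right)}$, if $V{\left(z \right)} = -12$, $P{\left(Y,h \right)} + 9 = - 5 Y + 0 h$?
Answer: $-633$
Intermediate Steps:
$P{\left(Y,h \right)} = -9 - 5 Y$ ($P{\left(Y,h \right)} = -9 + \left(- 5 Y + 0 h\right) = -9 + \left(- 5 Y + 0\right) = -9 - 5 Y$)
$o{\left(c \right)} = -6 - 5 c$ ($o{\left(c \right)} = 3 - \left(9 + 5 c\right) = -6 - 5 c$)
$75 + o{\left(-13 \right)} V{\left(17 \right)} = 75 + \left(-6 - -65\right) \left(-12\right) = 75 + \left(-6 + 65\right) \left(-12\right) = 75 + 59 \left(-12\right) = 75 - 708 = -633$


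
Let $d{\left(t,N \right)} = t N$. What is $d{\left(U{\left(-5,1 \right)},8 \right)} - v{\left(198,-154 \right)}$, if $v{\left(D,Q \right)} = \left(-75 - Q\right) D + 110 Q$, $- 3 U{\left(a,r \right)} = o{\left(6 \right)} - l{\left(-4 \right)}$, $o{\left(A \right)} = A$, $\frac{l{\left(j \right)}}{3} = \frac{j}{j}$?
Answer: $1290$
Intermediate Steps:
$l{\left(j \right)} = 3$ ($l{\left(j \right)} = 3 \frac{j}{j} = 3 \cdot 1 = 3$)
$U{\left(a,r \right)} = -1$ ($U{\left(a,r \right)} = - \frac{6 - 3}{3} = \left(- \frac{1}{3}\right) 3 = -1$)
$v{\left(D,Q \right)} = 110 Q + D \left(-75 - Q\right)$ ($v{\left(D,Q \right)} = D \left(-75 - Q\right) + 110 Q = 110 Q + D \left(-75 - Q\right)$)
$d{\left(t,N \right)} = N t$
$d{\left(U{\left(-5,1 \right)},8 \right)} - v{\left(198,-154 \right)} = 8 \left(-1\right) - \left(\left(-75\right) 198 + 110 \left(-154\right) - 198 \left(-154\right)\right) = -8 - \left(-14850 - 16940 + 30492\right) = -8 - -1298 = -8 + 1298 = 1290$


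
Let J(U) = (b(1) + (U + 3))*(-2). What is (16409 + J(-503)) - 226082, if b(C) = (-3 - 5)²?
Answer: -208801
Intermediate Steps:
b(C) = 64 (b(C) = (-8)² = 64)
J(U) = -134 - 2*U (J(U) = (64 + (U + 3))*(-2) = (64 + (3 + U))*(-2) = (67 + U)*(-2) = -134 - 2*U)
(16409 + J(-503)) - 226082 = (16409 + (-134 - 2*(-503))) - 226082 = (16409 + (-134 + 1006)) - 226082 = (16409 + 872) - 226082 = 17281 - 226082 = -208801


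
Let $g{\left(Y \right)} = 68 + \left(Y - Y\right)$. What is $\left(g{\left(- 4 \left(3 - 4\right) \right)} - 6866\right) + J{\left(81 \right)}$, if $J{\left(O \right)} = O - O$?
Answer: $-6798$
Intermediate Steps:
$J{\left(O \right)} = 0$
$g{\left(Y \right)} = 68$ ($g{\left(Y \right)} = 68 + 0 = 68$)
$\left(g{\left(- 4 \left(3 - 4\right) \right)} - 6866\right) + J{\left(81 \right)} = \left(68 - 6866\right) + 0 = -6798 + 0 = -6798$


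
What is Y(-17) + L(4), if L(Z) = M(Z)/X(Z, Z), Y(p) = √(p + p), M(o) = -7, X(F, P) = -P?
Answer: 7/4 + I*√34 ≈ 1.75 + 5.831*I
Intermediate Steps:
Y(p) = √2*√p (Y(p) = √(2*p) = √2*√p)
L(Z) = 7/Z (L(Z) = -7*(-1/Z) = -(-7)/Z = 7/Z)
Y(-17) + L(4) = √2*√(-17) + 7/4 = √2*(I*√17) + 7*(¼) = I*√34 + 7/4 = 7/4 + I*√34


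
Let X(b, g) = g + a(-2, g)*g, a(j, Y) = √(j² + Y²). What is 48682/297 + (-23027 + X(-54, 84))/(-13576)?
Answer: 667720903/4032072 - 21*√1765/1697 ≈ 165.08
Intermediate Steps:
a(j, Y) = √(Y² + j²)
X(b, g) = g + g*√(4 + g²) (X(b, g) = g + √(g² + (-2)²)*g = g + √(g² + 4)*g = g + √(4 + g²)*g = g + g*√(4 + g²))
48682/297 + (-23027 + X(-54, 84))/(-13576) = 48682/297 + (-23027 + 84*(1 + √(4 + 84²)))/(-13576) = 48682*(1/297) + (-23027 + 84*(1 + √(4 + 7056)))*(-1/13576) = 48682/297 + (-23027 + 84*(1 + √7060))*(-1/13576) = 48682/297 + (-23027 + 84*(1 + 2*√1765))*(-1/13576) = 48682/297 + (-23027 + (84 + 168*√1765))*(-1/13576) = 48682/297 + (-22943 + 168*√1765)*(-1/13576) = 48682/297 + (22943/13576 - 21*√1765/1697) = 667720903/4032072 - 21*√1765/1697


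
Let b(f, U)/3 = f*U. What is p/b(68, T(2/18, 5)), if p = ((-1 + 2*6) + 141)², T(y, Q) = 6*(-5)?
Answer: -2888/765 ≈ -3.7752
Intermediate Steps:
T(y, Q) = -30
b(f, U) = 3*U*f (b(f, U) = 3*(f*U) = 3*(U*f) = 3*U*f)
p = 23104 (p = ((-1 + 12) + 141)² = (11 + 141)² = 152² = 23104)
p/b(68, T(2/18, 5)) = 23104/((3*(-30)*68)) = 23104/(-6120) = 23104*(-1/6120) = -2888/765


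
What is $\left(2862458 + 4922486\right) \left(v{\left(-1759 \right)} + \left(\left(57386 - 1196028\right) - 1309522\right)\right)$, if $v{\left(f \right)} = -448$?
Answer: $-19062307297728$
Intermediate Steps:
$\left(2862458 + 4922486\right) \left(v{\left(-1759 \right)} + \left(\left(57386 - 1196028\right) - 1309522\right)\right) = \left(2862458 + 4922486\right) \left(-448 + \left(\left(57386 - 1196028\right) - 1309522\right)\right) = 7784944 \left(-448 - 2448164\right) = 7784944 \left(-2448612\right) = -19062307297728$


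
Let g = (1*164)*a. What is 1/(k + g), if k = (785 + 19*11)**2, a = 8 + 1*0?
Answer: 1/989348 ≈ 1.0108e-6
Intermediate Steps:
a = 8 (a = 8 + 0 = 8)
g = 1312 (g = (1*164)*8 = 164*8 = 1312)
k = 988036 (k = (785 + 209)**2 = 994**2 = 988036)
1/(k + g) = 1/(988036 + 1312) = 1/989348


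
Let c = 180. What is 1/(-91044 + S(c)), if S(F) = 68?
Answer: -1/90976 ≈ -1.0992e-5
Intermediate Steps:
1/(-91044 + S(c)) = 1/(-91044 + 68) = 1/(-90976) = -1/90976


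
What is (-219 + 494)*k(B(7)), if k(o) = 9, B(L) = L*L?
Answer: 2475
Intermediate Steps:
B(L) = L²
(-219 + 494)*k(B(7)) = (-219 + 494)*9 = 275*9 = 2475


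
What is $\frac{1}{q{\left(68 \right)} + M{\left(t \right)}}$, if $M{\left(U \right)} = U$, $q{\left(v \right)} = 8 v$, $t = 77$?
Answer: $\frac{1}{621} \approx 0.0016103$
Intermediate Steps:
$\frac{1}{q{\left(68 \right)} + M{\left(t \right)}} = \frac{1}{8 \cdot 68 + 77} = \frac{1}{544 + 77} = \frac{1}{621}$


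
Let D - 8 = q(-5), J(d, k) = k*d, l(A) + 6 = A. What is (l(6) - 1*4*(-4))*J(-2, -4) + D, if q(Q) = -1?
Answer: 135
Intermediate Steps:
l(A) = -6 + A
J(d, k) = d*k
D = 7 (D = 8 - 1 = 7)
(l(6) - 1*4*(-4))*J(-2, -4) + D = ((-6 + 6) - 1*4*(-4))*(-2*(-4)) + 7 = (0 - 4*(-4))*8 + 7 = (0 + 16)*8 + 7 = 16*8 + 7 = 128 + 7 = 135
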